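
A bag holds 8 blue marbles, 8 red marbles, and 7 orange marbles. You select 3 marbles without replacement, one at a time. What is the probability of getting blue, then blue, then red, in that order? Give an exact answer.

32/759

Chain rule:
P = 8/23 × 7/22 × 8/21 = 448/10626 = 32/759.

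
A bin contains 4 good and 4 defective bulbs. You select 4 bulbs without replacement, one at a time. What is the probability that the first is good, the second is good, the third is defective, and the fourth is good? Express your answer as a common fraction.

2/35

Each draw changes the counts, so multiply the conditional probabilities along the sequence:
P = 4/8 × 3/7 × 4/6 × 2/5 = 96/1680 = 2/35.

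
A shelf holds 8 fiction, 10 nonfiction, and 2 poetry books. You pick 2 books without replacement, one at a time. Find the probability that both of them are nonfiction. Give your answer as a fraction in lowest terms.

9/38

P(all nonfiction) = 10/20 × 9/19 = 90/380 = 9/38.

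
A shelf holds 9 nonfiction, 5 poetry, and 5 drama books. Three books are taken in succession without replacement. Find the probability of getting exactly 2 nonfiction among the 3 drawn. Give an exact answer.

One ordering (nonfiction drawn first) has probability 9/19 × 8/18 × 10/17 = 720/5814 = 40/323.
There are C(3,2) = 3 such orderings, each equally likely, so P = 3 × 40/323 = 120/323.

120/323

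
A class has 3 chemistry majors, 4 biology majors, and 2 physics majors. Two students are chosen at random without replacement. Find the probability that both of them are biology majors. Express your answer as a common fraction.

1/6

P(every draw is a biology major) = 4/9 × 3/8 = 12/72 = 1/6.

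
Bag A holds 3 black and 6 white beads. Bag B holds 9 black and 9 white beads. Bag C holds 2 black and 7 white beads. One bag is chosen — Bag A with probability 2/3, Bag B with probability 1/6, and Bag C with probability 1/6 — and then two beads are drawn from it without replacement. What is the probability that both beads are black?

365/3672

From Bag A: P(both black) = (3/9)(2/8) = 1/12.
From Bag B: P(both black) = (9/18)(8/17) = 4/17.
From Bag C: P(both black) = (2/9)(1/8) = 1/36.
Total probability = (2/3)(1/12) + (1/6)(4/17) + (1/6)(1/36) = 365/3672.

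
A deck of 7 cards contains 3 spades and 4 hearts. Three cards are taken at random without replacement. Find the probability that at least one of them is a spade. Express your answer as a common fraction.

31/35

P(no spades) = 4/7 × 3/6 × 2/5 = 24/210 = 4/35.
P(at least one) = 1 − 4/35 = 31/35.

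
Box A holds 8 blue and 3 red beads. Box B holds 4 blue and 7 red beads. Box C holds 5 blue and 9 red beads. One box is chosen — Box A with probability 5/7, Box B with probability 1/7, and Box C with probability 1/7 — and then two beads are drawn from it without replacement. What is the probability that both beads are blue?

From Box A: P(both blue) = (8/11)(7/10) = 28/55.
From Box B: P(both blue) = (4/11)(3/10) = 6/55.
From Box C: P(both blue) = (5/14)(4/13) = 10/91.
Total probability = (5/7)(28/55) + (1/7)(6/55) + (1/7)(10/91) = 13836/35035.

13836/35035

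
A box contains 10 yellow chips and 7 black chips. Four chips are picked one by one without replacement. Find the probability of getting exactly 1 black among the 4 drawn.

One ordering (black drawn first) has probability 7/17 × 10/16 × 9/15 × 8/14 = 5040/57120 = 3/34.
There are C(4,1) = 4 such orderings, each equally likely, so P = 4 × 3/34 = 6/17.

6/17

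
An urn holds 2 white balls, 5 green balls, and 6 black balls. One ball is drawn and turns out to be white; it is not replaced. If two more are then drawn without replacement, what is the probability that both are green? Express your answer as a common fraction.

5/33

After the first draw, 5 of the remaining 12 balls are green.
P = 5/12 × 4/11 = 20/132 = 5/33.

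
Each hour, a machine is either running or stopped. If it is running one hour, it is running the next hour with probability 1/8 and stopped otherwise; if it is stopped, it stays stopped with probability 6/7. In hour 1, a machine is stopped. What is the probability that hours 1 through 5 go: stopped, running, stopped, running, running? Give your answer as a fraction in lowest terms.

Hour 1 is given. For each transition, use the conditional probability from the current state:
P(running | stopped) = 1/7; P(stopped | running) = 7/8; P(running | stopped) = 1/7; P(running | running) = 1/8.
P = 1/7 × 7/8 × 1/7 × 1/8 = 7/3136 = 1/448.

1/448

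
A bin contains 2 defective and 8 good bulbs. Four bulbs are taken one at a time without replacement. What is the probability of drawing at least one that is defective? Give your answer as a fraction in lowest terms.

P(no defective) = 8/10 × 7/9 × 6/8 × 5/7 = 1680/5040 = 1/3.
P(at least one) = 1 − 1/3 = 2/3.

2/3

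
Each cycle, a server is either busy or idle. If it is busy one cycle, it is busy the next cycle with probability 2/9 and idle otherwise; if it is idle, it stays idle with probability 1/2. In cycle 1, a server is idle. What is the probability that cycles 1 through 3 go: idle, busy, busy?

Cycle 1 is given. For each transition, use the conditional probability from the current state:
P(busy | idle) = 1/2; P(busy | busy) = 2/9.
P = 1/2 × 2/9 = 2/18 = 1/9.

1/9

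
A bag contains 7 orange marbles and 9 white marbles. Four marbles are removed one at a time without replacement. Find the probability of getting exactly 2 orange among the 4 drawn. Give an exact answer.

One ordering (orange drawn first) has probability 7/16 × 6/15 × 9/14 × 8/13 = 3024/43680 = 9/130.
There are C(4,2) = 6 such orderings, each equally likely, so P = 6 × 9/130 = 27/65.

27/65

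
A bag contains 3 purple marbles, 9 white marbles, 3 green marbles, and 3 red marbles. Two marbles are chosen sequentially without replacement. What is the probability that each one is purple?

1/51

P(every draw is purple) = 3/18 × 2/17 = 6/306 = 1/51.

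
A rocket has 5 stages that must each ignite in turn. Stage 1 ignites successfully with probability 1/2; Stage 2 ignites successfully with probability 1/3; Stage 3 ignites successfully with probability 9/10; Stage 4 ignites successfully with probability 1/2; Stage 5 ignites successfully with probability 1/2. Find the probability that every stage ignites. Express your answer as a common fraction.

Multiplying along the chain,
P = 1/2 × 1/3 × 9/10 × 1/2 × 1/2 = 9/240 = 3/80.

3/80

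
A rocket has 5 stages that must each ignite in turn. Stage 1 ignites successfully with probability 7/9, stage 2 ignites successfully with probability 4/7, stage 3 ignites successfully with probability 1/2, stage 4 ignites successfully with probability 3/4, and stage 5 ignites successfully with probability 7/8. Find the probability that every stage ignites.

7/48

Multiplying along the chain,
P = 7/9 × 4/7 × 1/2 × 3/4 × 7/8 = 588/4032 = 7/48.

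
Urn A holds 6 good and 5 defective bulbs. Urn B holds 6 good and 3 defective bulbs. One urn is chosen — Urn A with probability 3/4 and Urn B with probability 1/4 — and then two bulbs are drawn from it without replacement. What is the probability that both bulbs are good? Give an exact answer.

From Urn A: P(both good) = (6/11)(5/10) = 3/11.
From Urn B: P(both good) = (6/9)(5/8) = 5/12.
Total probability = (3/4)(3/11) + (1/4)(5/12) = 163/528.

163/528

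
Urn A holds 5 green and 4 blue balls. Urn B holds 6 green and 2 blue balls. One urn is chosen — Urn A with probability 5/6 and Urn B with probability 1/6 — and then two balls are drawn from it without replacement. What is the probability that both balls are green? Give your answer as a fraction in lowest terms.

485/1512

From Urn A: P(both green) = (5/9)(4/8) = 5/18.
From Urn B: P(both green) = (6/8)(5/7) = 15/28.
Total probability = (5/6)(5/18) + (1/6)(15/28) = 485/1512.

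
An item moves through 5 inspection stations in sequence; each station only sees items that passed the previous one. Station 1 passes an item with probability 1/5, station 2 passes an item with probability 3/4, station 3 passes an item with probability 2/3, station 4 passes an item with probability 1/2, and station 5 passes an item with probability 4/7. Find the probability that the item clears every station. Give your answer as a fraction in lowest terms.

1/35

The events are sequential, so multiply the conditional probabilities:
P = 1/5 × 3/4 × 2/3 × 1/2 × 4/7 = 24/840 = 1/35.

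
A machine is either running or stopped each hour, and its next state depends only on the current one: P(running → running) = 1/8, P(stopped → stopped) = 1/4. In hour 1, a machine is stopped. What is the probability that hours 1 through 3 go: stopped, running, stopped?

Hour 1 is given. For each transition, use the conditional probability from the current state:
P(running | stopped) = 3/4; P(stopped | running) = 7/8.
P = 3/4 × 7/8 = 21/32.

21/32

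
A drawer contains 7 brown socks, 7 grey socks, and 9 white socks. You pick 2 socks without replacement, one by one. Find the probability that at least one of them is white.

P(no white) = 14/23 × 13/22 = 182/506 = 91/253.
P(at least one) = 1 − 91/253 = 162/253.

162/253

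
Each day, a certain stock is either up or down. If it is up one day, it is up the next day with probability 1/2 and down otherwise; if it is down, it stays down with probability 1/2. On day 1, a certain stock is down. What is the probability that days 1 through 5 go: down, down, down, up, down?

Day 1 is given. For each transition, use the conditional probability from the current state:
P(down | down) = 1/2; P(down | down) = 1/2; P(up | down) = 1/2; P(down | up) = 1/2.
P = 1/2 × 1/2 × 1/2 × 1/2 = 1/16.

1/16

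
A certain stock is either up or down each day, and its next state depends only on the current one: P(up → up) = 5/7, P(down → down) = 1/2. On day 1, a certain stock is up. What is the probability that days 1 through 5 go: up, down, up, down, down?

1/49

Day 1 is given. For each transition, use the conditional probability from the current state:
P(down | up) = 2/7; P(up | down) = 1/2; P(down | up) = 2/7; P(down | down) = 1/2.
P = 2/7 × 1/2 × 2/7 × 1/2 = 4/196 = 1/49.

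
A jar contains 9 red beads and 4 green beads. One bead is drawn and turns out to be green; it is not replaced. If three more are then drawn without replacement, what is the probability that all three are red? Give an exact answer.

With the first bead removed, 9 red remain out of 12.
P = 9/12 × 8/11 × 7/10 = 504/1320 = 21/55.

21/55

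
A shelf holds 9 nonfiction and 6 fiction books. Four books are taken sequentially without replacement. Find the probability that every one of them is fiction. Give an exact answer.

1/91

P(all fiction) = 6/15 × 5/14 × 4/13 × 3/12 = 360/32760 = 1/91.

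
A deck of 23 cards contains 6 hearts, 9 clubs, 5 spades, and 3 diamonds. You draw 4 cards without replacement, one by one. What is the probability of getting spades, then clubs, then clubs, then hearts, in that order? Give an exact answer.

18/1771

Each draw changes the counts, so multiply the conditional probabilities along the sequence:
P = 5/23 × 9/22 × 8/21 × 6/20 = 2160/212520 = 18/1771.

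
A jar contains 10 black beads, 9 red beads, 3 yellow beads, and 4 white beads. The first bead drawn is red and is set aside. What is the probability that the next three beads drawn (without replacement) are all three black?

6/115

With the first bead removed, 10 black remain out of 25.
P = 10/25 × 9/24 × 8/23 = 720/13800 = 6/115.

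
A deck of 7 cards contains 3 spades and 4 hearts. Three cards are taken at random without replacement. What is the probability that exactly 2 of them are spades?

One ordering (spades drawn first) has probability 3/7 × 2/6 × 4/5 = 24/210 = 4/35.
There are C(3,2) = 3 such orderings, each equally likely, so P = 3 × 4/35 = 12/35.

12/35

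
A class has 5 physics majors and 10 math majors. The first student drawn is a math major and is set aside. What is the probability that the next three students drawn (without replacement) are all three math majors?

3/13

With the first student removed, 9 math majors remain out of 14.
P = 9/14 × 8/13 × 7/12 = 504/2184 = 3/13.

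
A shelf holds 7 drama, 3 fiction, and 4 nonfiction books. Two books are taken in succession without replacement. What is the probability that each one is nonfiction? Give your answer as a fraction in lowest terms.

6/91

P = 4/14 × 3/13 = 12/182 = 6/91.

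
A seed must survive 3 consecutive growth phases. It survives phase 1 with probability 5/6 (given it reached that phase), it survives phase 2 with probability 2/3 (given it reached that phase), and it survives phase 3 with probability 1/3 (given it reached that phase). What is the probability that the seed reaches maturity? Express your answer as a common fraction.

5/27

Multiplying along the chain,
P = 5/6 × 2/3 × 1/3 = 10/54 = 5/27.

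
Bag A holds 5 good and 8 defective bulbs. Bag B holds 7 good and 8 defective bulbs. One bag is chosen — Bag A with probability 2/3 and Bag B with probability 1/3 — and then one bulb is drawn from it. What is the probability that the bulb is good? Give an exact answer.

From Bag A: P(good) = 5/13.
From Bag B: P(good) = 7/15.
Total probability = (2/3)(5/13) + (1/3)(7/15) = 241/585.

241/585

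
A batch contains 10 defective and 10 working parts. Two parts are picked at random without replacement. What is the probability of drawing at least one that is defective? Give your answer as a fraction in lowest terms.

29/38

P(no defective) = 10/20 × 9/19 = 90/380 = 9/38.
P(at least one) = 1 − 9/38 = 29/38.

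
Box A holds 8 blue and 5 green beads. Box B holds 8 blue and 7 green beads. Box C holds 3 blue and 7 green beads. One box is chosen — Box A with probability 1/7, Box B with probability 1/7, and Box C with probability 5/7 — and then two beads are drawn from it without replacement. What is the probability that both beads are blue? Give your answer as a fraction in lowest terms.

From Box A: P(both blue) = (8/13)(7/12) = 14/39.
From Box B: P(both blue) = (8/15)(7/14) = 4/15.
From Box C: P(both blue) = (3/10)(2/9) = 1/15.
Total probability = (1/7)(14/39) + (1/7)(4/15) + (5/7)(1/15) = 187/1365.

187/1365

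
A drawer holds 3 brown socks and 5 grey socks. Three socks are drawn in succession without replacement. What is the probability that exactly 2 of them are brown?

15/56

One ordering (brown drawn first) has probability 3/8 × 2/7 × 5/6 = 30/336 = 5/56.
There are C(3,2) = 3 such orderings, each equally likely, so P = 3 × 5/56 = 15/56.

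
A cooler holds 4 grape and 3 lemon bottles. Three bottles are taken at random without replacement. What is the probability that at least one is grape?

P(no grape) = 3/7 × 2/6 × 1/5 = 6/210 = 1/35.
P(at least one) = 1 − 1/35 = 34/35.

34/35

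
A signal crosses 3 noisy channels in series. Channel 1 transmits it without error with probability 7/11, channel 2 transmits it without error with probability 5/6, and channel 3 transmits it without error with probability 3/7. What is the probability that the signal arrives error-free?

5/22

Multiplying along the chain,
P = 7/11 × 5/6 × 3/7 = 105/462 = 5/22.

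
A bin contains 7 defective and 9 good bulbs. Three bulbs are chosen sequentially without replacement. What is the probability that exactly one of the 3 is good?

27/80

One ordering (good drawn first) has probability 9/16 × 7/15 × 6/14 = 378/3360 = 9/80.
There are C(3,1) = 3 such orderings, each equally likely, so P = 3 × 9/80 = 27/80.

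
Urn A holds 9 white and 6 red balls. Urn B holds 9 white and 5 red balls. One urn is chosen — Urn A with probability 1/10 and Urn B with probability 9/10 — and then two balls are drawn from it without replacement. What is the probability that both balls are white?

From Urn A: P(both white) = (9/15)(8/14) = 12/35.
From Urn B: P(both white) = (9/14)(8/13) = 36/91.
Total probability = (1/10)(12/35) + (9/10)(36/91) = 888/2275.

888/2275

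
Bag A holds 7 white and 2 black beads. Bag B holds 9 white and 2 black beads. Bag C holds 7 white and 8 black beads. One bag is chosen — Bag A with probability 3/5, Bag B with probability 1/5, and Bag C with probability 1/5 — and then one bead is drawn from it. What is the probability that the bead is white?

199/275

From Bag A: P(white) = 7/9.
From Bag B: P(white) = 9/11.
From Bag C: P(white) = 7/15.
Total probability = (3/5)(7/9) + (1/5)(9/11) + (1/5)(7/15) = 199/275.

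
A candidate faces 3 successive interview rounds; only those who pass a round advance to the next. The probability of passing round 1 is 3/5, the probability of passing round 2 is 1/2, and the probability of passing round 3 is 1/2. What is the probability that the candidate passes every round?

Each stage is reached only if all earlier stages succeed, so
P = 3/5 × 1/2 × 1/2 = 3/20.

3/20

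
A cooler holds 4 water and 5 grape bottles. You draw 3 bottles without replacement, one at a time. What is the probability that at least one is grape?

20/21

P(no grape) = 4/9 × 3/8 × 2/7 = 24/504 = 1/21.
P(at least one) = 1 − 1/21 = 20/21.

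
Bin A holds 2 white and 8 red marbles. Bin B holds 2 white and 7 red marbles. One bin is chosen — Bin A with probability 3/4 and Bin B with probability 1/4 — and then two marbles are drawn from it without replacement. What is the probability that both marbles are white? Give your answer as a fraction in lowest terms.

From Bin A: P(both white) = (2/10)(1/9) = 1/45.
From Bin B: P(both white) = (2/9)(1/8) = 1/36.
Total probability = (3/4)(1/45) + (1/4)(1/36) = 17/720.

17/720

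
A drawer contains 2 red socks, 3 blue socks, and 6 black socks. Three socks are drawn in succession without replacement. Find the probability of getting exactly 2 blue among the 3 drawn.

One ordering (blue drawn first) has probability 3/11 × 2/10 × 8/9 = 48/990 = 8/165.
There are C(3,2) = 3 such orderings, each equally likely, so P = 3 × 8/165 = 8/55.

8/55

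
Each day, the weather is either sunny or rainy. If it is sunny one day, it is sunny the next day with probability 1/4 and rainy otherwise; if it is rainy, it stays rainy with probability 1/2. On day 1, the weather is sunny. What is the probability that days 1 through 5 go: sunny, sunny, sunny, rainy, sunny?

Day 1 is given. For each transition, use the conditional probability from the current state:
P(sunny | sunny) = 1/4; P(sunny | sunny) = 1/4; P(rainy | sunny) = 3/4; P(sunny | rainy) = 1/2.
P = 1/4 × 1/4 × 3/4 × 1/2 = 3/128.

3/128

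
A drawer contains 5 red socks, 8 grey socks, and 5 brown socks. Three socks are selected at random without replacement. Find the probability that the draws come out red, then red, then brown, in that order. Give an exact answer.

Chain rule:
P = 5/18 × 4/17 × 5/16 = 100/4896 = 25/1224.

25/1224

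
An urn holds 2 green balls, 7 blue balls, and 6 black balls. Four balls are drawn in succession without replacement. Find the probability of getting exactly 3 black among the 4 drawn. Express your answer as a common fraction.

12/91

One ordering (black drawn first) has probability 6/15 × 5/14 × 4/13 × 9/12 = 1080/32760 = 3/91.
There are C(4,3) = 4 such orderings, each equally likely, so P = 4 × 3/91 = 12/91.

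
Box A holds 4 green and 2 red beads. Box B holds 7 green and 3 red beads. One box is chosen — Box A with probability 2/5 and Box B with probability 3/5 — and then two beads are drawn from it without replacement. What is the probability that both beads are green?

11/25

From Box A: P(both green) = (4/6)(3/5) = 2/5.
From Box B: P(both green) = (7/10)(6/9) = 7/15.
Total probability = (2/5)(2/5) + (3/5)(7/15) = 11/25.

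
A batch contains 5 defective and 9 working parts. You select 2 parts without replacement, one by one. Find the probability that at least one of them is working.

81/91

P(no working) = 5/14 × 4/13 = 20/182 = 10/91.
P(at least one) = 1 − 10/91 = 81/91.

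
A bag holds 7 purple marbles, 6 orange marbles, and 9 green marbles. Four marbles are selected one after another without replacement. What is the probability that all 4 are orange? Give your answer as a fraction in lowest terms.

P(all orange) = 6/22 × 5/21 × 4/20 × 3/19 = 360/175560 = 3/1463.

3/1463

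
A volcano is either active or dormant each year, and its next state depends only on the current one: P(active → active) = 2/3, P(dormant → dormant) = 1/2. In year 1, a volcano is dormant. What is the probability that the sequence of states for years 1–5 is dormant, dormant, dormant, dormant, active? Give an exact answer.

Year 1 is given. For each transition, use the conditional probability from the current state:
P(dormant | dormant) = 1/2; P(dormant | dormant) = 1/2; P(dormant | dormant) = 1/2; P(active | dormant) = 1/2.
P = 1/2 × 1/2 × 1/2 × 1/2 = 1/16.

1/16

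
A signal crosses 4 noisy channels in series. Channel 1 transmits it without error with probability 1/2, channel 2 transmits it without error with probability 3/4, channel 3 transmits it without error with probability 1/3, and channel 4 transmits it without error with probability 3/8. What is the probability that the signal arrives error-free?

The events are sequential, so multiply the conditional probabilities:
P = 1/2 × 3/4 × 1/3 × 3/8 = 9/192 = 3/64.

3/64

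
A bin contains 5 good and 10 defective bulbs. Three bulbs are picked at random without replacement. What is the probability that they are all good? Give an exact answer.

2/91

P(every draw is good) = 5/15 × 4/14 × 3/13 = 60/2730 = 2/91.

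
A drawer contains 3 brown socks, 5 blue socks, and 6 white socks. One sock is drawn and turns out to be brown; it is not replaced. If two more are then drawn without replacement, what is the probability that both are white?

After the first draw, 6 of the remaining 13 socks are white.
P = 6/13 × 5/12 = 30/156 = 5/26.

5/26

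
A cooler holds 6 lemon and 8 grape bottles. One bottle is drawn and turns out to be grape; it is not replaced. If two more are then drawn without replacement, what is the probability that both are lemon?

5/26

After the first draw, 6 of the remaining 13 bottles are lemon.
P = 6/13 × 5/12 = 30/156 = 5/26.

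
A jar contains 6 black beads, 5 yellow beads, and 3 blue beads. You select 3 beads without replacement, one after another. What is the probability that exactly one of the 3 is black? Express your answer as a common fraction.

One ordering (black drawn first) has probability 6/14 × 8/13 × 7/12 = 336/2184 = 2/13.
There are C(3,1) = 3 such orderings, each equally likely, so P = 3 × 2/13 = 6/13.

6/13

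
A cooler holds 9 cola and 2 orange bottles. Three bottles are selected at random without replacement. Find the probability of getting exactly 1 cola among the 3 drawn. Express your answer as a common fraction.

3/55

One ordering (cola drawn first) has probability 9/11 × 2/10 × 1/9 = 18/990 = 1/55.
There are C(3,1) = 3 such orderings, each equally likely, so P = 3 × 1/55 = 3/55.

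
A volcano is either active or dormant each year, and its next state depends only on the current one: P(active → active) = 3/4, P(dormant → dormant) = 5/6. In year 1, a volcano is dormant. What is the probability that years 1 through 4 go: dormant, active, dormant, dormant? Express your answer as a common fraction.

5/144

Year 1 is given. For each transition, use the conditional probability from the current state:
P(active | dormant) = 1/6; P(dormant | active) = 1/4; P(dormant | dormant) = 5/6.
P = 1/6 × 1/4 × 5/6 = 5/144.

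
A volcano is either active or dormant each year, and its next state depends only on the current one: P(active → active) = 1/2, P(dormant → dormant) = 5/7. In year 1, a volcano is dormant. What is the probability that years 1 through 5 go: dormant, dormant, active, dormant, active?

10/343

Year 1 is given. For each transition, use the conditional probability from the current state:
P(dormant | dormant) = 5/7; P(active | dormant) = 2/7; P(dormant | active) = 1/2; P(active | dormant) = 2/7.
P = 5/7 × 2/7 × 1/2 × 2/7 = 20/686 = 10/343.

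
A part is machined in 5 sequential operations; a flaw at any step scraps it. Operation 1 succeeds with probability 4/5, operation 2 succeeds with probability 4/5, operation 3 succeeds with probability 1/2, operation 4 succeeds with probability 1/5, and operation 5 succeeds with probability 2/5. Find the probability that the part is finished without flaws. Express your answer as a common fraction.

The events are sequential, so multiply the conditional probabilities:
P = 4/5 × 4/5 × 1/2 × 1/5 × 2/5 = 32/1250 = 16/625.

16/625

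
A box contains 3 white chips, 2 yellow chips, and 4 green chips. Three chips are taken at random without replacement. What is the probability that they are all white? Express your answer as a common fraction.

1/84

P(all white) = 3/9 × 2/8 × 1/7 = 6/504 = 1/84.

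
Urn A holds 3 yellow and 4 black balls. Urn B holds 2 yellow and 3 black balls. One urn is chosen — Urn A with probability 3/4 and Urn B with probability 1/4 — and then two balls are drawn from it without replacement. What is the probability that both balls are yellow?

From Urn A: P(both yellow) = (3/7)(2/6) = 1/7.
From Urn B: P(both yellow) = (2/5)(1/4) = 1/10.
Total probability = (3/4)(1/7) + (1/4)(1/10) = 37/280.

37/280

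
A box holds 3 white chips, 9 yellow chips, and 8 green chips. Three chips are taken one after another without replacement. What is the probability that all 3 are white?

1/1140

P(every draw is white) = 3/20 × 2/19 × 1/18 = 6/6840 = 1/1140.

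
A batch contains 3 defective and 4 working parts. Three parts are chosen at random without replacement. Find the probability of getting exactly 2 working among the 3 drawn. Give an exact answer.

18/35

One ordering (working drawn first) has probability 4/7 × 3/6 × 3/5 = 36/210 = 6/35.
There are C(3,2) = 3 such orderings, each equally likely, so P = 3 × 6/35 = 18/35.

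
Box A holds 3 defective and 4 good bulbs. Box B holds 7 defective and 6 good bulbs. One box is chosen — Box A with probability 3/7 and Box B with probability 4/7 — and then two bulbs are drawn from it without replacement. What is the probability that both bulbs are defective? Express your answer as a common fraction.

From Box A: P(both defective) = (3/7)(2/6) = 1/7.
From Box B: P(both defective) = (7/13)(6/12) = 7/26.
Total probability = (3/7)(1/7) + (4/7)(7/26) = 137/637.

137/637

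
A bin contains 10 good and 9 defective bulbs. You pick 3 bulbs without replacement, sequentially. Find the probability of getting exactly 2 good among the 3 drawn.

135/323

One ordering (good drawn first) has probability 10/19 × 9/18 × 9/17 = 810/5814 = 45/323.
There are C(3,2) = 3 such orderings, each equally likely, so P = 3 × 45/323 = 135/323.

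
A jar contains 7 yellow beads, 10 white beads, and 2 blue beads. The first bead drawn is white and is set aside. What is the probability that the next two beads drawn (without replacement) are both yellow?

After the first draw, 7 of the remaining 18 beads are yellow.
P = 7/18 × 6/17 = 42/306 = 7/51.

7/51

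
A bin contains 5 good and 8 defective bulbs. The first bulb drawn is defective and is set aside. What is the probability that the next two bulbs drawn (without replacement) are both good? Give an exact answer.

After the first draw, 5 of the remaining 12 bulbs are good.
P = 5/12 × 4/11 = 20/132 = 5/33.

5/33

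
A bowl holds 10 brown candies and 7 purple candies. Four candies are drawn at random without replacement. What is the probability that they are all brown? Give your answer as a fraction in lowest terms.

3/34

P = 10/17 × 9/16 × 8/15 × 7/14 = 5040/57120 = 3/34.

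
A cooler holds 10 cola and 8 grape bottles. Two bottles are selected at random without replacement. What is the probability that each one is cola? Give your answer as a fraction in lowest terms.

P(every draw is cola) = 10/18 × 9/17 = 90/306 = 5/17.

5/17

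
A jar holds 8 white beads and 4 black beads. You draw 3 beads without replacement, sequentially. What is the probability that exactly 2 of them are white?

One ordering (white drawn first) has probability 8/12 × 7/11 × 4/10 = 224/1320 = 28/165.
There are C(3,2) = 3 such orderings, each equally likely, so P = 3 × 28/165 = 28/55.

28/55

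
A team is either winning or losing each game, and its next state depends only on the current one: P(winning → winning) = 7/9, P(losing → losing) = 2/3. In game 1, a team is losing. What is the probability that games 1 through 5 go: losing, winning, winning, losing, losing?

Game 1 is given. For each transition, use the conditional probability from the current state:
P(winning | losing) = 1/3; P(winning | winning) = 7/9; P(losing | winning) = 2/9; P(losing | losing) = 2/3.
P = 1/3 × 7/9 × 2/9 × 2/3 = 28/729.

28/729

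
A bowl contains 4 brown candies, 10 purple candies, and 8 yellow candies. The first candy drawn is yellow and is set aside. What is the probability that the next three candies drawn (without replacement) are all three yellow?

1/38

With the first candy removed, 7 yellow remain out of 21.
P = 7/21 × 6/20 × 5/19 = 210/7980 = 1/38.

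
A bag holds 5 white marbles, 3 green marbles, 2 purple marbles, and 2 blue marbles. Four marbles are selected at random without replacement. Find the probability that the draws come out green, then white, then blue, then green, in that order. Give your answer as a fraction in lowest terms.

Chain rule:
P = 3/12 × 5/11 × 2/10 × 2/9 = 60/11880 = 1/198.

1/198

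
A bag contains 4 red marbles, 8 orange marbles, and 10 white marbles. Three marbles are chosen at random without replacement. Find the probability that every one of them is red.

P(every draw is red) = 4/22 × 3/21 × 2/20 = 24/9240 = 1/385.

1/385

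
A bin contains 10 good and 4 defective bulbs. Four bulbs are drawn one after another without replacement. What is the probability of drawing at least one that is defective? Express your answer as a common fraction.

113/143

P(no defective) = 10/14 × 9/13 × 8/12 × 7/11 = 5040/24024 = 30/143.
P(at least one) = 1 − 30/143 = 113/143.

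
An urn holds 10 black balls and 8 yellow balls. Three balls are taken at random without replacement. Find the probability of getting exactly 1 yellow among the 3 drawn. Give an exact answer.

One ordering (yellow drawn first) has probability 8/18 × 10/17 × 9/16 = 720/4896 = 5/34.
There are C(3,1) = 3 such orderings, each equally likely, so P = 3 × 5/34 = 15/34.

15/34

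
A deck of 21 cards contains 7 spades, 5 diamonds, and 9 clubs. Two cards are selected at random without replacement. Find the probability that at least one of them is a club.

P(no clubs) = 12/21 × 11/20 = 132/420 = 11/35.
P(at least one) = 1 − 11/35 = 24/35.

24/35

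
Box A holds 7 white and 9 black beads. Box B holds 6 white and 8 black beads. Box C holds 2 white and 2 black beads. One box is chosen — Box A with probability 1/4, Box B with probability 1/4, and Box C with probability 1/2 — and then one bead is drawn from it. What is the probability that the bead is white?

209/448

From Box A: P(white) = 7/16.
From Box B: P(white) = 6/14.
From Box C: P(white) = 2/4.
Total probability = (1/4)(7/16) + (1/4)(6/14) + (1/2)(2/4) = 209/448.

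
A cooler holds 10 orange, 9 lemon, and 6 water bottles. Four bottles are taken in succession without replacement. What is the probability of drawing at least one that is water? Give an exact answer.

P(no water) = 19/25 × 18/24 × 17/23 × 16/22 = 93024/303600 = 1938/6325.
P(at least one) = 1 − 1938/6325 = 4387/6325.

4387/6325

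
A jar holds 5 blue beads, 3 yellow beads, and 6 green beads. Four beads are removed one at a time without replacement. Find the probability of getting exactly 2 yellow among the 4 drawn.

One ordering (yellow drawn first) has probability 3/14 × 2/13 × 11/12 × 10/11 = 660/24024 = 5/182.
There are C(4,2) = 6 such orderings, each equally likely, so P = 6 × 5/182 = 15/91.

15/91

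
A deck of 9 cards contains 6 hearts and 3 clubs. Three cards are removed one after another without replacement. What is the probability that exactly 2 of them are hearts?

One ordering (hearts drawn first) has probability 6/9 × 5/8 × 3/7 = 90/504 = 5/28.
There are C(3,2) = 3 such orderings, each equally likely, so P = 3 × 5/28 = 15/28.

15/28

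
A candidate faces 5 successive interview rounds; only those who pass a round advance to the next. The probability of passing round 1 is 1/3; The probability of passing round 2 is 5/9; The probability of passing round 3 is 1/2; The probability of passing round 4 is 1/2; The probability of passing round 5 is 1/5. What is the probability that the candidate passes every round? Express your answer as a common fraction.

1/108

The events are sequential, so multiply the conditional probabilities:
P = 1/3 × 5/9 × 1/2 × 1/2 × 1/5 = 5/540 = 1/108.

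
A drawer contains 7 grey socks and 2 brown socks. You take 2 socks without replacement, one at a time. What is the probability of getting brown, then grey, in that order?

7/36

Each draw changes the counts, so multiply the conditional probabilities along the sequence:
P = 2/9 × 7/8 = 14/72 = 7/36.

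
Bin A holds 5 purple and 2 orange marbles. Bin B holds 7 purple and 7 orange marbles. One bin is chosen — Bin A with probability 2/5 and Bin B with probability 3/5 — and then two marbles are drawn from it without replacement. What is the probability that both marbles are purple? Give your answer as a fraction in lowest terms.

From Bin A: P(both purple) = (5/7)(4/6) = 10/21.
From Bin B: P(both purple) = (7/14)(6/13) = 3/13.
Total probability = (2/5)(10/21) + (3/5)(3/13) = 449/1365.

449/1365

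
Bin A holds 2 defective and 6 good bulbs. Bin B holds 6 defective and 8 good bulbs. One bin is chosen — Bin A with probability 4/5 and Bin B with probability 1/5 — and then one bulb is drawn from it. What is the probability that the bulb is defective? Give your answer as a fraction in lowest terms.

2/7

From Bin A: P(defective) = 2/8.
From Bin B: P(defective) = 6/14.
Total probability = (4/5)(2/8) + (1/5)(6/14) = 2/7.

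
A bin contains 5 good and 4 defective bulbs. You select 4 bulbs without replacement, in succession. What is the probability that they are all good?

5/126

P(all good) = 5/9 × 4/8 × 3/7 × 2/6 = 120/3024 = 5/126.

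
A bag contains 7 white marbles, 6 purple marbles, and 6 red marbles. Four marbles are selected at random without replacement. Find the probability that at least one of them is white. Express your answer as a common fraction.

1127/1292

P(no white) = 12/19 × 11/18 × 10/17 × 9/16 = 11880/93024 = 165/1292.
P(at least one) = 1 − 165/1292 = 1127/1292.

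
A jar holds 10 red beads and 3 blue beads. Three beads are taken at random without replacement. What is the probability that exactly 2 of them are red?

135/286

One ordering (red drawn first) has probability 10/13 × 9/12 × 3/11 = 270/1716 = 45/286.
There are C(3,2) = 3 such orderings, each equally likely, so P = 3 × 45/286 = 135/286.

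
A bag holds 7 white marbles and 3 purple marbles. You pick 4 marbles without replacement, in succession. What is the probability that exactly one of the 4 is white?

One ordering (white drawn first) has probability 7/10 × 3/9 × 2/8 × 1/7 = 42/5040 = 1/120.
There are C(4,1) = 4 such orderings, each equally likely, so P = 4 × 1/120 = 1/30.

1/30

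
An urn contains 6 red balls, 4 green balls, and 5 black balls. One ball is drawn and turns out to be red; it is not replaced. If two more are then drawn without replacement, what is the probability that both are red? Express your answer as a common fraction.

10/91

After the first draw, 5 of the remaining 14 balls are red.
P = 5/14 × 4/13 = 20/182 = 10/91.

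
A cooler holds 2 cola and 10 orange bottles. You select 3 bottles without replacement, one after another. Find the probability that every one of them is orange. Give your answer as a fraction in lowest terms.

P(every draw is orange) = 10/12 × 9/11 × 8/10 = 720/1320 = 6/11.

6/11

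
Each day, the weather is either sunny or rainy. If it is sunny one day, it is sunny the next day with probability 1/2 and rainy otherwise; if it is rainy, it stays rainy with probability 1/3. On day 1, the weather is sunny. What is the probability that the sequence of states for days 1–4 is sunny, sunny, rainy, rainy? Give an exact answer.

1/12

Day 1 is given. For each transition, use the conditional probability from the current state:
P(sunny | sunny) = 1/2; P(rainy | sunny) = 1/2; P(rainy | rainy) = 1/3.
P = 1/2 × 1/2 × 1/3 = 1/12.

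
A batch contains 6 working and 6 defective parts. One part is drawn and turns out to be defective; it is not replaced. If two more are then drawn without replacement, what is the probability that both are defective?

After the first draw, 5 of the remaining 11 parts are defective.
P = 5/11 × 4/10 = 20/110 = 2/11.

2/11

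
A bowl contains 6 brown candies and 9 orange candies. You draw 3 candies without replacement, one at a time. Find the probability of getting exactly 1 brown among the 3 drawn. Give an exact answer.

One ordering (brown drawn first) has probability 6/15 × 9/14 × 8/13 = 432/2730 = 72/455.
There are C(3,1) = 3 such orderings, each equally likely, so P = 3 × 72/455 = 216/455.

216/455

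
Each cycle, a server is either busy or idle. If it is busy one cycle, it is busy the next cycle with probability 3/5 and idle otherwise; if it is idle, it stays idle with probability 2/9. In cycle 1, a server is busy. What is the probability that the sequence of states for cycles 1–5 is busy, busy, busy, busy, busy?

81/625

Cycle 1 is given. For each transition, use the conditional probability from the current state:
P(busy | busy) = 3/5; P(busy | busy) = 3/5; P(busy | busy) = 3/5; P(busy | busy) = 3/5.
P = 3/5 × 3/5 × 3/5 × 3/5 = 81/625.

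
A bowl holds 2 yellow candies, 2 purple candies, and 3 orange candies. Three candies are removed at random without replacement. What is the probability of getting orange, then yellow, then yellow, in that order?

Each draw changes the counts, so multiply the conditional probabilities along the sequence:
P = 3/7 × 2/6 × 1/5 = 6/210 = 1/35.

1/35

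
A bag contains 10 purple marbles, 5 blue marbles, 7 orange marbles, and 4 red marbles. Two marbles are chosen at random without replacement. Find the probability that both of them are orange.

21/325

P = 7/26 × 6/25 = 42/650 = 21/325.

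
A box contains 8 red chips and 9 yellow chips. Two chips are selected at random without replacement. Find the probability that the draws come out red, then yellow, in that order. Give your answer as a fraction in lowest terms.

Chain rule:
P = 8/17 × 9/16 = 72/272 = 9/34.

9/34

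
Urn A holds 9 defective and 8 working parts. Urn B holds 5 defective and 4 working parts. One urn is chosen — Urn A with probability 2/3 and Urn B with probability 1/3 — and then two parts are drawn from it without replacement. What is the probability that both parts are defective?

From Urn A: P(both defective) = (9/17)(8/16) = 9/34.
From Urn B: P(both defective) = (5/9)(4/8) = 5/18.
Total probability = (2/3)(9/34) + (1/3)(5/18) = 247/918.

247/918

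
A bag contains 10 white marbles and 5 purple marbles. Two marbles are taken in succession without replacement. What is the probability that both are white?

3/7

P(all white) = 10/15 × 9/14 = 90/210 = 3/7.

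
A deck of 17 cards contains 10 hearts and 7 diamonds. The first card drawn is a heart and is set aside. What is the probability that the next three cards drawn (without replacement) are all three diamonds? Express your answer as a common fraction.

With the first card removed, 7 diamonds remain out of 16.
P = 7/16 × 6/15 × 5/14 = 210/3360 = 1/16.

1/16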